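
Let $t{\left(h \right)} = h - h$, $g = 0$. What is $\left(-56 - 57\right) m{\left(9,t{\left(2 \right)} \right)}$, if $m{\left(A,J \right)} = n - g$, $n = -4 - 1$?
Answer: $565$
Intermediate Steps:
$n = -5$
$t{\left(h \right)} = 0$
$m{\left(A,J \right)} = -5$ ($m{\left(A,J \right)} = -5 - 0 = -5 + 0 = -5$)
$\left(-56 - 57\right) m{\left(9,t{\left(2 \right)} \right)} = \left(-56 - 57\right) \left(-5\right) = \left(-113\right) \left(-5\right) = 565$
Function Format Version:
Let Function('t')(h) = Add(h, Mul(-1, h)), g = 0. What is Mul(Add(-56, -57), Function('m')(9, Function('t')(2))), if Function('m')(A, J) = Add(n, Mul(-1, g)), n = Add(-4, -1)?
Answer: 565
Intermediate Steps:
n = -5
Function('t')(h) = 0
Function('m')(A, J) = -5 (Function('m')(A, J) = Add(-5, Mul(-1, 0)) = Add(-5, 0) = -5)
Mul(Add(-56, -57), Function('m')(9, Function('t')(2))) = Mul(Add(-56, -57), -5) = Mul(-113, -5) = 565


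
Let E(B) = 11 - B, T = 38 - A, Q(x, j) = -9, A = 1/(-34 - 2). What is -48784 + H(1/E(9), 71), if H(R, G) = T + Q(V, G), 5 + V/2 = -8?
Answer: -1755179/36 ≈ -48755.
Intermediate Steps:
V = -26 (V = -10 + 2*(-8) = -10 - 16 = -26)
A = -1/36 (A = 1/(-36) = -1/36 ≈ -0.027778)
T = 1369/36 (T = 38 - 1*(-1/36) = 38 + 1/36 = 1369/36 ≈ 38.028)
H(R, G) = 1045/36 (H(R, G) = 1369/36 - 9 = 1045/36)
-48784 + H(1/E(9), 71) = -48784 + 1045/36 = -1755179/36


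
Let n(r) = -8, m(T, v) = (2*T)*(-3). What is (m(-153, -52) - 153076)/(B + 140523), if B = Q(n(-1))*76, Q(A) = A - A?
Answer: -152158/140523 ≈ -1.0828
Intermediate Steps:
m(T, v) = -6*T
Q(A) = 0
B = 0 (B = 0*76 = 0)
(m(-153, -52) - 153076)/(B + 140523) = (-6*(-153) - 153076)/(0 + 140523) = (918 - 153076)/140523 = -152158*1/140523 = -152158/140523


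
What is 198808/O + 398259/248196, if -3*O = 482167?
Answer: 14665765383/39890640244 ≈ 0.36765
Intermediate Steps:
O = -482167/3 (O = -1/3*482167 = -482167/3 ≈ -1.6072e+5)
198808/O + 398259/248196 = 198808/(-482167/3) + 398259/248196 = 198808*(-3/482167) + 398259*(1/248196) = -596424/482167 + 132753/82732 = 14665765383/39890640244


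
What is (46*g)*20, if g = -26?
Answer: -23920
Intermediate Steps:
(46*g)*20 = (46*(-26))*20 = -1196*20 = -23920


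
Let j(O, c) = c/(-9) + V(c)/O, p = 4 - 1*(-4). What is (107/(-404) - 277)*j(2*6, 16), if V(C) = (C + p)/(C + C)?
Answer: 27667705/58176 ≈ 475.59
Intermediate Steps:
p = 8 (p = 4 + 4 = 8)
V(C) = (8 + C)/(2*C) (V(C) = (C + 8)/(C + C) = (8 + C)/((2*C)) = (8 + C)*(1/(2*C)) = (8 + C)/(2*C))
j(O, c) = -c/9 + (8 + c)/(2*O*c) (j(O, c) = c/(-9) + ((8 + c)/(2*c))/O = c*(-1/9) + (8 + c)/(2*O*c) = -c/9 + (8 + c)/(2*O*c))
(107/(-404) - 277)*j(2*6, 16) = (107/(-404) - 277)*(1/(2*((2*6))) - 1/9*16 + 4/((2*6)*16)) = (107*(-1/404) - 277)*((1/2)/12 - 16/9 + 4*(1/16)/12) = (-107/404 - 277)*((1/2)*(1/12) - 16/9 + 4*(1/12)*(1/16)) = -112015*(1/24 - 16/9 + 1/48)/404 = -112015/404*(-247/144) = 27667705/58176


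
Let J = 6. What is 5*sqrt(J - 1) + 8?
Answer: 8 + 5*sqrt(5) ≈ 19.180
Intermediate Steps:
5*sqrt(J - 1) + 8 = 5*sqrt(6 - 1) + 8 = 5*sqrt(5) + 8 = 8 + 5*sqrt(5)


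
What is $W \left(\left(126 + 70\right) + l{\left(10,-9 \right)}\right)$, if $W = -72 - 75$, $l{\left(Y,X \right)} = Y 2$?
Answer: $-31752$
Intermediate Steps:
$l{\left(Y,X \right)} = 2 Y$
$W = -147$ ($W = -72 - 75 = -147$)
$W \left(\left(126 + 70\right) + l{\left(10,-9 \right)}\right) = - 147 \left(\left(126 + 70\right) + 2 \cdot 10\right) = - 147 \left(196 + 20\right) = \left(-147\right) 216 = -31752$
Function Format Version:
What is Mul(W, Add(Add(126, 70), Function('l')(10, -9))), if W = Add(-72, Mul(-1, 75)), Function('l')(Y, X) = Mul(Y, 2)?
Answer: -31752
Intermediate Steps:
Function('l')(Y, X) = Mul(2, Y)
W = -147 (W = Add(-72, -75) = -147)
Mul(W, Add(Add(126, 70), Function('l')(10, -9))) = Mul(-147, Add(Add(126, 70), Mul(2, 10))) = Mul(-147, Add(196, 20)) = Mul(-147, 216) = -31752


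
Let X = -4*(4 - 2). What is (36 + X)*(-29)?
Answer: -812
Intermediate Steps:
X = -8 (X = -4*2 = -8)
(36 + X)*(-29) = (36 - 8)*(-29) = 28*(-29) = -812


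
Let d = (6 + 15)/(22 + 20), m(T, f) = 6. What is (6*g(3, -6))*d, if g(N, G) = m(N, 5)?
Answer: 18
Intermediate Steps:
g(N, G) = 6
d = ½ (d = 21/42 = 21*(1/42) = ½ ≈ 0.50000)
(6*g(3, -6))*d = (6*6)*(½) = 36*(½) = 18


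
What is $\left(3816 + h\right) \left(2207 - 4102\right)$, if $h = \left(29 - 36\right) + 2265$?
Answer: $-11510230$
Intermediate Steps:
$h = 2258$ ($h = \left(29 - 36\right) + 2265 = -7 + 2265 = 2258$)
$\left(3816 + h\right) \left(2207 - 4102\right) = \left(3816 + 2258\right) \left(2207 - 4102\right) = 6074 \left(-1895\right) = -11510230$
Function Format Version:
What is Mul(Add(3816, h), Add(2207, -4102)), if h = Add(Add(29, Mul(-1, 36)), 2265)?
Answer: -11510230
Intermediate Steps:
h = 2258 (h = Add(Add(29, -36), 2265) = Add(-7, 2265) = 2258)
Mul(Add(3816, h), Add(2207, -4102)) = Mul(Add(3816, 2258), Add(2207, -4102)) = Mul(6074, -1895) = -11510230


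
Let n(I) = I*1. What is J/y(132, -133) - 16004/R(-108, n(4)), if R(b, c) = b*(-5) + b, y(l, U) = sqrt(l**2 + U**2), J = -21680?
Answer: -4001/108 - 21680*sqrt(35113)/35113 ≈ -152.74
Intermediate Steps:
n(I) = I
y(l, U) = sqrt(U**2 + l**2)
R(b, c) = -4*b (R(b, c) = -5*b + b = -4*b)
J/y(132, -133) - 16004/R(-108, n(4)) = -21680/sqrt((-133)**2 + 132**2) - 16004/((-4*(-108))) = -21680/sqrt(17689 + 17424) - 16004/432 = -21680*sqrt(35113)/35113 - 16004*1/432 = -21680*sqrt(35113)/35113 - 4001/108 = -4001/108 - 21680*sqrt(35113)/35113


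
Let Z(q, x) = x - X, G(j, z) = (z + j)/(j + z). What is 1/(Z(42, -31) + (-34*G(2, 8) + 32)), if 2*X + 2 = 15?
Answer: -2/79 ≈ -0.025316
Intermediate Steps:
X = 13/2 (X = -1 + (1/2)*15 = -1 + 15/2 = 13/2 ≈ 6.5000)
G(j, z) = 1 (G(j, z) = (j + z)/(j + z) = 1)
Z(q, x) = -13/2 + x (Z(q, x) = x - 1*13/2 = x - 13/2 = -13/2 + x)
1/(Z(42, -31) + (-34*G(2, 8) + 32)) = 1/((-13/2 - 31) + (-34*1 + 32)) = 1/(-75/2 + (-34 + 32)) = 1/(-75/2 - 2) = 1/(-79/2) = -2/79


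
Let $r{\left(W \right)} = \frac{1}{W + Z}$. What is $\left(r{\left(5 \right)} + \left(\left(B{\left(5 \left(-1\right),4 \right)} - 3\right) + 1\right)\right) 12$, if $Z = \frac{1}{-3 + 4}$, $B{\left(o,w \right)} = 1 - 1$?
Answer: $-22$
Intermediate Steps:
$B{\left(o,w \right)} = 0$
$Z = 1$ ($Z = 1^{-1} = 1$)
$r{\left(W \right)} = \frac{1}{1 + W}$ ($r{\left(W \right)} = \frac{1}{W + 1} = \frac{1}{1 + W}$)
$\left(r{\left(5 \right)} + \left(\left(B{\left(5 \left(-1\right),4 \right)} - 3\right) + 1\right)\right) 12 = \left(\frac{1}{1 + 5} + \left(\left(0 - 3\right) + 1\right)\right) 12 = \left(\frac{1}{6} + \left(-3 + 1\right)\right) 12 = \left(\frac{1}{6} - 2\right) 12 = \left(- \frac{11}{6}\right) 12 = -22$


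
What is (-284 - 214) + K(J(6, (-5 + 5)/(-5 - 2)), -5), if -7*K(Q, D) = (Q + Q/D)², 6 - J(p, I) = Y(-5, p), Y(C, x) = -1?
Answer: -12562/25 ≈ -502.48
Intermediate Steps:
J(p, I) = 7 (J(p, I) = 6 - 1*(-1) = 6 + 1 = 7)
K(Q, D) = -(Q + Q/D)²/7
(-284 - 214) + K(J(6, (-5 + 5)/(-5 - 2)), -5) = (-284 - 214) - ⅐*7²*(1 - 5)²/(-5)² = -498 - ⅐*1/25*49*(-4)² = -498 - ⅐*1/25*49*16 = -498 - 112/25 = -12562/25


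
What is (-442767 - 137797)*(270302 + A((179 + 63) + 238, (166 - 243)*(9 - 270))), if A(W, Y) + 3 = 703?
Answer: -157334005128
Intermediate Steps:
A(W, Y) = 700 (A(W, Y) = -3 + 703 = 700)
(-442767 - 137797)*(270302 + A((179 + 63) + 238, (166 - 243)*(9 - 270))) = (-442767 - 137797)*(270302 + 700) = -580564*271002 = -157334005128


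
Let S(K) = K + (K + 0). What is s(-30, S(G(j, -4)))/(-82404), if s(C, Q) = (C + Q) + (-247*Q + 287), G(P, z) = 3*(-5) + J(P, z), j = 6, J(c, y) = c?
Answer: -4685/82404 ≈ -0.056854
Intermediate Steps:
G(P, z) = -15 + P (G(P, z) = 3*(-5) + P = -15 + P)
S(K) = 2*K (S(K) = K + K = 2*K)
s(C, Q) = 287 + C - 246*Q (s(C, Q) = (C + Q) + (287 - 247*Q) = 287 + C - 246*Q)
s(-30, S(G(j, -4)))/(-82404) = (287 - 30 - 492*(-15 + 6))/(-82404) = (287 - 30 - 492*(-9))*(-1/82404) = (287 - 30 - 246*(-18))*(-1/82404) = (287 - 30 + 4428)*(-1/82404) = 4685*(-1/82404) = -4685/82404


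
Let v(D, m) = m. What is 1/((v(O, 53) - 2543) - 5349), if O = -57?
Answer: -1/7839 ≈ -0.00012757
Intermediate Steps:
1/((v(O, 53) - 2543) - 5349) = 1/((53 - 2543) - 5349) = 1/(-2490 - 5349) = 1/(-7839) = -1/7839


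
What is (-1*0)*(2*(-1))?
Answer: 0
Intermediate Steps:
(-1*0)*(2*(-1)) = 0*(-2) = 0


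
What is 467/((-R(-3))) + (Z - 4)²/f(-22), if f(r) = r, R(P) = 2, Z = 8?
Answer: -5153/22 ≈ -234.23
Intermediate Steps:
467/((-R(-3))) + (Z - 4)²/f(-22) = 467/((-1*2)) + (8 - 4)²/(-22) = 467/(-2) + 4²*(-1/22) = 467*(-½) + 16*(-1/22) = -467/2 - 8/11 = -5153/22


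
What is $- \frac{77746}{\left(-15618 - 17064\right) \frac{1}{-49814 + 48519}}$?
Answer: $- \frac{50340535}{16341} \approx -3080.6$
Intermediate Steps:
$- \frac{77746}{\left(-15618 - 17064\right) \frac{1}{-49814 + 48519}} = - \frac{77746}{\left(-32682\right) \frac{1}{-1295}} = - \frac{77746}{\left(-32682\right) \left(- \frac{1}{1295}\right)} = - \frac{77746}{\frac{32682}{1295}} = \left(-77746\right) \frac{1295}{32682} = - \frac{50340535}{16341}$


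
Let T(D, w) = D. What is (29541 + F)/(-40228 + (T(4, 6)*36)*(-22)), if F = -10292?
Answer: -19249/43396 ≈ -0.44357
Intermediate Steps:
(29541 + F)/(-40228 + (T(4, 6)*36)*(-22)) = (29541 - 10292)/(-40228 + (4*36)*(-22)) = 19249/(-40228 + 144*(-22)) = 19249/(-40228 - 3168) = 19249/(-43396) = 19249*(-1/43396) = -19249/43396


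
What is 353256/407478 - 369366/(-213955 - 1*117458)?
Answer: 14865674982/7502417023 ≈ 1.9815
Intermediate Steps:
353256/407478 - 369366/(-213955 - 1*117458) = 353256*(1/407478) - 369366/(-213955 - 117458) = 58876/67913 - 369366/(-331413) = 58876/67913 - 369366*(-1/331413) = 58876/67913 + 123122/110471 = 14865674982/7502417023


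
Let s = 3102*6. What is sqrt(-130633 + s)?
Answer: I*sqrt(112021) ≈ 334.7*I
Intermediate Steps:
s = 18612
sqrt(-130633 + s) = sqrt(-130633 + 18612) = sqrt(-112021) = I*sqrt(112021)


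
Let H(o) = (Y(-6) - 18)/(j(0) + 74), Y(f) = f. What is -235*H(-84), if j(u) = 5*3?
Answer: 5640/89 ≈ 63.371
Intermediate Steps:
j(u) = 15
H(o) = -24/89 (H(o) = (-6 - 18)/(15 + 74) = -24/89)
-235*H(-84) = -235*(-24/89) = 5640/89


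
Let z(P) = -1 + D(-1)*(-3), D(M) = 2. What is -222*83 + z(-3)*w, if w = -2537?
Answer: -667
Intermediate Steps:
z(P) = -7 (z(P) = -1 + 2*(-3) = -1 - 6 = -7)
-222*83 + z(-3)*w = -222*83 - 7*(-2537) = -18426 + 17759 = -667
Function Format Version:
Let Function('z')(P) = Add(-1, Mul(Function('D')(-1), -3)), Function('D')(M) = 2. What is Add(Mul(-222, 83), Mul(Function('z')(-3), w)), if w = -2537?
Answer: -667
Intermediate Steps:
Function('z')(P) = -7 (Function('z')(P) = Add(-1, Mul(2, -3)) = Add(-1, -6) = -7)
Add(Mul(-222, 83), Mul(Function('z')(-3), w)) = Add(Mul(-222, 83), Mul(-7, -2537)) = Add(-18426, 17759) = -667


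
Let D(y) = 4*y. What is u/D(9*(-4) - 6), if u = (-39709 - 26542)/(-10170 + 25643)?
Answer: 66251/2599464 ≈ 0.025486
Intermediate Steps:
u = -66251/15473 ≈ -4.2817
u/D(9*(-4) - 6) = -66251*1/(4*(9*(-4) - 6))/15473 = -66251*1/(4*(-36 - 6))/15473 = -66251/(15473*(4*(-42))) = -66251/15473/(-168) = -66251/15473*(-1/168) = 66251/2599464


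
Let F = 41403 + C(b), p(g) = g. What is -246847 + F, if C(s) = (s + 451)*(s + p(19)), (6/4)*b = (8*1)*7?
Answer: -1601411/9 ≈ -1.7793e+5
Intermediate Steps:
b = 112/3 (b = 2*((8*1)*7)/3 = 2*(8*7)/3 = (2/3)*56 = 112/3 ≈ 37.333)
C(s) = (19 + s)*(451 + s) (C(s) = (s + 451)*(s + 19) = (451 + s)*(19 + s) = (19 + s)*(451 + s))
F = 620212/9 (F = 41403 + (8569 + (112/3)**2 + 470*(112/3)) = 41403 + (8569 + 12544/9 + 52640/3) = 41403 + 247585/9 = 620212/9 ≈ 68913.)
-246847 + F = -246847 + 620212/9 = -1601411/9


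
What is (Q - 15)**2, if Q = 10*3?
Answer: 225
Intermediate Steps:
Q = 30
(Q - 15)**2 = (30 - 15)**2 = 15**2 = 225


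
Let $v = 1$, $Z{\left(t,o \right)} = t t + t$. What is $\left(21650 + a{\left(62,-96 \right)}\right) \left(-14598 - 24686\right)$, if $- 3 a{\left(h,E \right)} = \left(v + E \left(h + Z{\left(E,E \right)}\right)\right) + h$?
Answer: $-12392255652$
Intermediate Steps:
$Z{\left(t,o \right)} = t + t^{2}$ ($Z{\left(t,o \right)} = t^{2} + t = t + t^{2}$)
$a{\left(h,E \right)} = - \frac{1}{3} - \frac{h}{3} - \frac{E \left(h + E \left(1 + E\right)\right)}{3}$ ($a{\left(h,E \right)} = - \frac{\left(1 + E \left(h + E \left(1 + E\right)\right)\right) + h}{3} = - \frac{1 + h + E \left(h + E \left(1 + E\right)\right)}{3} = - \frac{1}{3} - \frac{h}{3} - \frac{E \left(h + E \left(1 + E\right)\right)}{3}$)
$\left(21650 + a{\left(62,-96 \right)}\right) \left(-14598 - 24686\right) = \left(21650 - \left(21 - 1984 + \frac{\left(-96\right)^{2} \left(1 - 96\right)}{3}\right)\right) \left(-14598 - 24686\right) = \left(21650 - \left(-1963 - 291840\right)\right) \left(-39284\right) = \left(21650 + \left(- \frac{1}{3} - \frac{62}{3} + 1984 + 291840\right)\right) \left(-39284\right) = \left(21650 + 293803\right) \left(-39284\right) = 315453 \left(-39284\right) = -12392255652$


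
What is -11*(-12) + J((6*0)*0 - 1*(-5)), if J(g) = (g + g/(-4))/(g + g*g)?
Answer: 1057/8 ≈ 132.13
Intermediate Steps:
J(g) = 3*g/(4*(g + g²)) (J(g) = (g + g*(-¼))/(g + g²) = (g - g/4)/(g + g²) = (3*g/4)/(g + g²) = 3*g/(4*(g + g²)))
-11*(-12) + J((6*0)*0 - 1*(-5)) = -11*(-12) + 3/(4*(1 + ((6*0)*0 - 1*(-5)))) = 132 + 3/(4*(1 + (0*0 + 5))) = 132 + 3/(4*(1 + (0 + 5))) = 132 + 3/(4*(1 + 5)) = 132 + (¾)/6 = 132 + (¾)*(⅙) = 132 + ⅛ = 1057/8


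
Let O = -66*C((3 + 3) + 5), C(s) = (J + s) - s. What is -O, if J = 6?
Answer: 396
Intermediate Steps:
C(s) = 6 (C(s) = (6 + s) - s = 6)
O = -396 (O = -66*6 = -396)
-O = -1*(-396) = 396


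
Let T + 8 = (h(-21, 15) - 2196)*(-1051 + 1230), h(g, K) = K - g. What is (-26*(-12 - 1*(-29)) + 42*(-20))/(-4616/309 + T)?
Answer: 198069/59739424 ≈ 0.0033155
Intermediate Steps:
T = -386648 (T = -8 + ((15 - 1*(-21)) - 2196)*(-1051 + 1230) = -8 + ((15 + 21) - 2196)*179 = -8 + (36 - 2196)*179 = -8 - 2160*179 = -8 - 386640 = -386648)
(-26*(-12 - 1*(-29)) + 42*(-20))/(-4616/309 + T) = (-26*(-12 - 1*(-29)) + 42*(-20))/(-4616/309 - 386648) = (-26*(-12 + 29) - 840)/(-4616*1/309 - 386648) = (-26*17 - 840)/(-4616/309 - 386648) = (-442 - 840)/(-119478848/309) = -1282*(-309/119478848) = 198069/59739424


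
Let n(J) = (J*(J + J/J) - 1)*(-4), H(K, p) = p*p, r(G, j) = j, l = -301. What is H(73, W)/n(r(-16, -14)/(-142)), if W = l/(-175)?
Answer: 9320809/11237500 ≈ 0.82944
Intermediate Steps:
W = 43/25 (W = -301/(-175) = -301*(-1/175) = 43/25 ≈ 1.7200)
H(K, p) = p²
n(J) = 4 - 4*J*(1 + J) (n(J) = (J*(J + 1) - 1)*(-4) = (J*(1 + J) - 1)*(-4) = (-1 + J*(1 + J))*(-4) = 4 - 4*J*(1 + J))
H(73, W)/n(r(-16, -14)/(-142)) = (43/25)²/(4 - (-56)/(-142) - 4*(-14/(-142))²) = 1849/(625*(4 - (-56)*(-1)/142 - 4*(-14*(-1/142))²)) = 1849/(625*(4 - 4*7/71 - 4*(7/71)²)) = 1849/(625*(4 - 28/71 - 4*49/5041)) = 1849/(625*(4 - 28/71 - 196/5041)) = 1849/(625*(17980/5041)) = (1849/625)*(5041/17980) = 9320809/11237500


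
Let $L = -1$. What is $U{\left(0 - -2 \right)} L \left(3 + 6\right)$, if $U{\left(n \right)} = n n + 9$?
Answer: $-117$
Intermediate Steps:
$U{\left(n \right)} = 9 + n^{2}$ ($U{\left(n \right)} = n^{2} + 9 = 9 + n^{2}$)
$U{\left(0 - -2 \right)} L \left(3 + 6\right) = \left(9 + \left(0 - -2\right)^{2}\right) \left(- (3 + 6)\right) = \left(9 + \left(0 + 2\right)^{2}\right) \left(\left(-1\right) 9\right) = \left(9 + 2^{2}\right) \left(-9\right) = \left(9 + 4\right) \left(-9\right) = 13 \left(-9\right) = -117$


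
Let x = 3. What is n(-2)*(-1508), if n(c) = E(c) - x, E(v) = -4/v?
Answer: 1508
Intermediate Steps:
n(c) = -3 - 4/c (n(c) = -4/c - 1*3 = -4/c - 3 = -3 - 4/c)
n(-2)*(-1508) = (-3 - 4/(-2))*(-1508) = (-3 - 4*(-½))*(-1508) = (-3 + 2)*(-1508) = -1*(-1508) = 1508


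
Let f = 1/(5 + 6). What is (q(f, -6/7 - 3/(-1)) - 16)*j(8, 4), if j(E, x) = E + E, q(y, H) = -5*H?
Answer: -2992/7 ≈ -427.43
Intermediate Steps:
f = 1/11 ≈ 0.090909
j(E, x) = 2*E
(q(f, -6/7 - 3/(-1)) - 16)*j(8, 4) = (-5*(-6/7 - 3/(-1)) - 16)*(2*8) = (-5*(-6*⅐ - 3*(-1)) - 16)*16 = (-5*(-6/7 + 3) - 16)*16 = (-5*15/7 - 16)*16 = (-75/7 - 16)*16 = -187/7*16 = -2992/7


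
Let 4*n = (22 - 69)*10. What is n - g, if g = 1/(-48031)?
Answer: -11287283/96062 ≈ -117.50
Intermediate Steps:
n = -235/2 (n = ((22 - 69)*10)/4 = (-47*10)/4 = (¼)*(-470) = -235/2 ≈ -117.50)
g = -1/48031 ≈ -2.0820e-5
n - g = -235/2 - 1*(-1/48031) = -235/2 + 1/48031 = -11287283/96062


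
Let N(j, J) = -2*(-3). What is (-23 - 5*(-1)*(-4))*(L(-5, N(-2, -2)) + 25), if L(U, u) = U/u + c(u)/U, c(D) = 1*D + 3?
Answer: -28853/30 ≈ -961.77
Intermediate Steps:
c(D) = 3 + D (c(D) = D + 3 = 3 + D)
N(j, J) = 6
L(U, u) = U/u + (3 + u)/U
(-23 - 5*(-1)*(-4))*(L(-5, N(-2, -2)) + 25) = (-23 - 5*(-1)*(-4))*((3/(-5) - 5/6 + 6/(-5)) + 25) = (-23 - (-5)*(-4))*((3*(-⅕) - 5*⅙ + 6*(-⅕)) + 25) = (-23 - 1*20)*((-⅗ - ⅚ - 6/5) + 25) = (-23 - 20)*(-79/30 + 25) = -43*671/30 = -28853/30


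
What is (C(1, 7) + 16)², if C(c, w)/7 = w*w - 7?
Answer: 96100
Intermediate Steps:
C(c, w) = -49 + 7*w² (C(c, w) = 7*(w*w - 7) = 7*(w² - 7) = 7*(-7 + w²) = -49 + 7*w²)
(C(1, 7) + 16)² = ((-49 + 7*7²) + 16)² = ((-49 + 7*49) + 16)² = ((-49 + 343) + 16)² = (294 + 16)² = 310² = 96100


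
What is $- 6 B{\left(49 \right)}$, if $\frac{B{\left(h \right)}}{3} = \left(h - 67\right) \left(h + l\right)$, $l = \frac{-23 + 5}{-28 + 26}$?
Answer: $18792$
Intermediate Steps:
$l = 9$ ($l = - \frac{18}{-2} = \left(-18\right) \left(- \frac{1}{2}\right) = 9$)
$B{\left(h \right)} = 3 \left(-67 + h\right) \left(9 + h\right)$ ($B{\left(h \right)} = 3 \left(h - 67\right) \left(h + 9\right) = 3 \left(-67 + h\right) \left(9 + h\right)$)
$- 6 B{\left(49 \right)} = - 6 \left(-1809 - 8526 + 3 \cdot 49^{2}\right) = - 6 \left(-1809 - 8526 + 3 \cdot 2401\right) = - 6 \left(-1809 - 8526 + 7203\right) = \left(-6\right) \left(-3132\right) = 18792$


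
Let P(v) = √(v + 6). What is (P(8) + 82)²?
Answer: (82 + √14)² ≈ 7351.6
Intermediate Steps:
P(v) = √(6 + v)
(P(8) + 82)² = (√(6 + 8) + 82)² = (√14 + 82)² = (82 + √14)²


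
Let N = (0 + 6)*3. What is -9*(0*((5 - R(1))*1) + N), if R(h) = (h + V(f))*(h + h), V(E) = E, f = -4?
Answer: -162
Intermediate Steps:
N = 18 (N = 6*3 = 18)
R(h) = 2*h*(-4 + h) (R(h) = (h - 4)*(h + h) = (-4 + h)*(2*h) = 2*h*(-4 + h))
-9*(0*((5 - R(1))*1) + N) = -9*(0*((5 - 2*(-4 + 1))*1) + 18) = -9*(0*((5 - 2*(-3))*1) + 18) = -9*(0*((5 - 1*(-6))*1) + 18) = -9*(0*((5 + 6)*1) + 18) = -9*(0*(11*1) + 18) = -9*(0*11 + 18) = -9*(0 + 18) = -9*18 = -162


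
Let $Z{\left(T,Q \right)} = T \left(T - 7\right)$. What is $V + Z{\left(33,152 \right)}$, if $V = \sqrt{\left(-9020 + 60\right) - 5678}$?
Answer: $858 + i \sqrt{14638} \approx 858.0 + 120.99 i$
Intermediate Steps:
$Z{\left(T,Q \right)} = T \left(-7 + T\right)$
$V = i \sqrt{14638}$ ($V = \sqrt{-8960 - 5678} = \sqrt{-14638} = i \sqrt{14638} \approx 120.99 i$)
$V + Z{\left(33,152 \right)} = i \sqrt{14638} + 33 \left(-7 + 33\right) = i \sqrt{14638} + 33 \cdot 26 = i \sqrt{14638} + 858 = 858 + i \sqrt{14638}$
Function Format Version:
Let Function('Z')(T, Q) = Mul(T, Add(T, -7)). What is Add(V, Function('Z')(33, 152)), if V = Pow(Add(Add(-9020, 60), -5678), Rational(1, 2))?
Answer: Add(858, Mul(I, Pow(14638, Rational(1, 2)))) ≈ Add(858.00, Mul(120.99, I))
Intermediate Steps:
Function('Z')(T, Q) = Mul(T, Add(-7, T))
V = Mul(I, Pow(14638, Rational(1, 2))) (V = Pow(Add(-8960, -5678), Rational(1, 2)) = Pow(-14638, Rational(1, 2)) = Mul(I, Pow(14638, Rational(1, 2))) ≈ Mul(120.99, I))
Add(V, Function('Z')(33, 152)) = Add(Mul(I, Pow(14638, Rational(1, 2))), Mul(33, Add(-7, 33))) = Add(Mul(I, Pow(14638, Rational(1, 2))), Mul(33, 26)) = Add(Mul(I, Pow(14638, Rational(1, 2))), 858) = Add(858, Mul(I, Pow(14638, Rational(1, 2))))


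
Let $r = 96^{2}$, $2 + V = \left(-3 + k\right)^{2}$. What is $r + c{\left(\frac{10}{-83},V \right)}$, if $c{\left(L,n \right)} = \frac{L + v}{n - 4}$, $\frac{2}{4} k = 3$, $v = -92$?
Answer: $\frac{2287138}{249} \approx 9185.3$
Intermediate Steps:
$k = 6$ ($k = 2 \cdot 3 = 6$)
$V = 7$ ($V = -2 + \left(-3 + 6\right)^{2} = -2 + 3^{2} = -2 + 9 = 7$)
$c{\left(L,n \right)} = \frac{-92 + L}{-4 + n}$ ($c{\left(L,n \right)} = \frac{L - 92}{n - 4} = \frac{-92 + L}{-4 + n}$)
$r = 9216$
$r + c{\left(\frac{10}{-83},V \right)} = 9216 + \frac{-92 + \frac{10}{-83}}{-4 + 7} = 9216 + \frac{-92 + 10 \left(- \frac{1}{83}\right)}{3} = 9216 + \frac{-92 - \frac{10}{83}}{3} = 9216 + \frac{1}{3} \left(- \frac{7646}{83}\right) = 9216 - \frac{7646}{249} = \frac{2287138}{249}$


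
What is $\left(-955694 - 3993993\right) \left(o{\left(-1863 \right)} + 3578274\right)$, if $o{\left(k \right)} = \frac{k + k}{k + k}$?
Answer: $-17711341249925$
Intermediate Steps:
$o{\left(k \right)} = 1$ ($o{\left(k \right)} = \frac{2 k}{2 k} = 2 k \frac{1}{2 k} = 1$)
$\left(-955694 - 3993993\right) \left(o{\left(-1863 \right)} + 3578274\right) = \left(-955694 - 3993993\right) \left(1 + 3578274\right) = \left(-4949687\right) 3578275 = -17711341249925$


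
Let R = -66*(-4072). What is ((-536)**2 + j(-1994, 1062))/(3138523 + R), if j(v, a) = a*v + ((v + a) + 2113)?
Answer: -1829151/3407275 ≈ -0.53684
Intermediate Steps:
R = 268752
j(v, a) = 2113 + a + v + a*v (j(v, a) = a*v + ((a + v) + 2113) = a*v + (2113 + a + v) = 2113 + a + v + a*v)
((-536)**2 + j(-1994, 1062))/(3138523 + R) = ((-536)**2 + (2113 + 1062 - 1994 + 1062*(-1994)))/(3138523 + 268752) = (287296 + (2113 + 1062 - 1994 - 2117628))/3407275 = (287296 - 2116447)*(1/3407275) = -1829151*1/3407275 = -1829151/3407275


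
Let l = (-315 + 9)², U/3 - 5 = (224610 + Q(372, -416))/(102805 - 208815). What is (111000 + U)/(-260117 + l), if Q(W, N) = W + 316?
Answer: -5884012128/8824325405 ≈ -0.66679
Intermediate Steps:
Q(W, N) = 316 + W
U = 457128/53005 (U = 15 + 3*((224610 + (316 + 372))/(102805 - 208815)) = 15 + 3*((224610 + 688)/(-106010)) = 15 + 3*(225298*(-1/106010)) = 15 + 3*(-112649/53005) = 15 - 337947/53005 = 457128/53005 ≈ 8.6242)
l = 93636 (l = (-306)² = 93636)
(111000 + U)/(-260117 + l) = (111000 + 457128/53005)/(-260117 + 93636) = (5884012128/53005)/(-166481) = (5884012128/53005)*(-1/166481) = -5884012128/8824325405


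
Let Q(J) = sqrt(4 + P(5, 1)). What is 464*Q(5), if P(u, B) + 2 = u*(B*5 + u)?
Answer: 928*sqrt(13) ≈ 3346.0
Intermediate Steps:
P(u, B) = -2 + u*(u + 5*B) (P(u, B) = -2 + u*(B*5 + u) = -2 + u*(5*B + u) = -2 + u*(u + 5*B))
Q(J) = 2*sqrt(13) (Q(J) = sqrt(4 + (-2 + 5**2 + 5*1*5)) = sqrt(4 + (-2 + 25 + 25)) = sqrt(4 + 48) = sqrt(52) = 2*sqrt(13))
464*Q(5) = 464*(2*sqrt(13)) = 928*sqrt(13)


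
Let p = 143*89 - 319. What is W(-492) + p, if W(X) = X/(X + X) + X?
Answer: 23833/2 ≈ 11917.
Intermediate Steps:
p = 12408 (p = 12727 - 319 = 12408)
W(X) = ½ + X (W(X) = X/((2*X)) + X = (1/(2*X))*X + X = ½ + X)
W(-492) + p = (½ - 492) + 12408 = -983/2 + 12408 = 23833/2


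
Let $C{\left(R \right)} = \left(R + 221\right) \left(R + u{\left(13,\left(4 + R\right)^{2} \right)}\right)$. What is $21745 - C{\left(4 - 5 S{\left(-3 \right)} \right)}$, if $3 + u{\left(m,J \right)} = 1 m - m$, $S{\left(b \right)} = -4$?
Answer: $16600$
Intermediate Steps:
$u{\left(m,J \right)} = -3$ ($u{\left(m,J \right)} = -3 + \left(1 m - m\right) = -3 + \left(m - m\right) = -3 + 0 = -3$)
$C{\left(R \right)} = \left(-3 + R\right) \left(221 + R\right)$ ($C{\left(R \right)} = \left(R + 221\right) \left(R - 3\right) = \left(221 + R\right) \left(-3 + R\right) = \left(-3 + R\right) \left(221 + R\right)$)
$21745 - C{\left(4 - 5 S{\left(-3 \right)} \right)} = 21745 - \left(-663 + \left(4 - -20\right)^{2} + 218 \left(4 - -20\right)\right) = 21745 - \left(-663 + \left(4 + 20\right)^{2} + 218 \left(4 + 20\right)\right) = 21745 - \left(-663 + 24^{2} + 218 \cdot 24\right) = 21745 - \left(-663 + 576 + 5232\right) = 21745 - 5145 = 16600$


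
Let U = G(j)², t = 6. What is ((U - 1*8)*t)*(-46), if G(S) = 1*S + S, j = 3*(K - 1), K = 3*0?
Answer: -7728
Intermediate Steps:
K = 0
j = -3 (j = 3*(0 - 1) = 3*(-1) = -3)
G(S) = 2*S (G(S) = S + S = 2*S)
U = 36 (U = (2*(-3))² = (-6)² = 36)
((U - 1*8)*t)*(-46) = ((36 - 1*8)*6)*(-46) = ((36 - 8)*6)*(-46) = (28*6)*(-46) = 168*(-46) = -7728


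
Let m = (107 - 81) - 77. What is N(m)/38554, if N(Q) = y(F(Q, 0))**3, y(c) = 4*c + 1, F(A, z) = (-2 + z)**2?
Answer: 4913/38554 ≈ 0.12743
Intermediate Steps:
y(c) = 1 + 4*c
m = -51 (m = 26 - 77 = -51)
N(Q) = 4913 (N(Q) = (1 + 4*(-2 + 0)**2)**3 = (1 + 4*(-2)**2)**3 = (1 + 4*4)**3 = (1 + 16)**3 = 17**3 = 4913)
N(m)/38554 = 4913/38554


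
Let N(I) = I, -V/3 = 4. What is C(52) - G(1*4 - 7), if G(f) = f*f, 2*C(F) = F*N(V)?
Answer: -321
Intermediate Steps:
V = -12 (V = -3*4 = -12)
C(F) = -6*F (C(F) = (F*(-12))/2 = (-12*F)/2 = -6*F)
G(f) = f**2
C(52) - G(1*4 - 7) = -6*52 - (1*4 - 7)**2 = -312 - (4 - 7)**2 = -312 - 1*(-3)**2 = -312 - 1*9 = -312 - 9 = -321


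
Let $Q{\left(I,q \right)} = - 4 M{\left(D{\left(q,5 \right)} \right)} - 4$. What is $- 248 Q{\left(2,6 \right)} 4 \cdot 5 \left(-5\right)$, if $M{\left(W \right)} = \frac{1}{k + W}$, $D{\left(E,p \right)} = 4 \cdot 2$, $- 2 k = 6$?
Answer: $-119040$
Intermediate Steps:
$k = -3$ ($k = \left(- \frac{1}{2}\right) 6 = -3$)
$D{\left(E,p \right)} = 8$
$M{\left(W \right)} = \frac{1}{-3 + W}$
$Q{\left(I,q \right)} = - \frac{24}{5}$ ($Q{\left(I,q \right)} = - \frac{4}{-3 + 8} - 4 = - \frac{4}{5} - 4 = - \frac{24}{5}$)
$- 248 Q{\left(2,6 \right)} 4 \cdot 5 \left(-5\right) = - 248 \left(- \frac{24}{5}\right) 4 \cdot 5 \left(-5\right) = - 248 \left(\left(- \frac{96}{5}\right) \left(-25\right)\right) = \left(-248\right) 480 = -119040$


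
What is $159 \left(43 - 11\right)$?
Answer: $5088$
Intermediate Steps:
$159 \left(43 - 11\right) = 159 \cdot 32 = 5088$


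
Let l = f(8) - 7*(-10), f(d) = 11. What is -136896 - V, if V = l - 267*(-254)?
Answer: -204795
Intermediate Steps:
l = 81 (l = 11 - 7*(-10) = 11 - 1*(-70) = 11 + 70 = 81)
V = 67899 (V = 81 - 267*(-254) = 81 + 67818 = 67899)
-136896 - V = -136896 - 1*67899 = -136896 - 67899 = -204795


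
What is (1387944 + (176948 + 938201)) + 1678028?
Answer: 4181121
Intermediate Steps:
(1387944 + (176948 + 938201)) + 1678028 = (1387944 + 1115149) + 1678028 = 2503093 + 1678028 = 4181121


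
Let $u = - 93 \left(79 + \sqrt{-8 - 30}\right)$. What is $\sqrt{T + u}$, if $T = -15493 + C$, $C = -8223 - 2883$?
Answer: $\sqrt{-33946 - 93 i \sqrt{38}} \approx 1.556 - 184.25 i$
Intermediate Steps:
$C = -11106$
$u = -7347 - 93 i \sqrt{38}$ ($u = - 93 \left(79 + \sqrt{-38}\right) = - 93 \left(79 + i \sqrt{38}\right) = -7347 - 93 i \sqrt{38} \approx -7347.0 - 573.29 i$)
$T = -26599$ ($T = -15493 - 11106 = -26599$)
$\sqrt{T + u} = \sqrt{-26599 - \left(7347 + 93 i \sqrt{38}\right)} = \sqrt{-33946 - 93 i \sqrt{38}}$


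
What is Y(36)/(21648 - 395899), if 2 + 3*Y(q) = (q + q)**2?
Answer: -5182/1122753 ≈ -0.0046154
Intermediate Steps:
Y(q) = -2/3 + 4*q**2/3 (Y(q) = -2/3 + (q + q)**2/3 = -2/3 + (2*q)**2/3 = -2/3 + (4*q**2)/3 = -2/3 + 4*q**2/3)
Y(36)/(21648 - 395899) = (-2/3 + (4/3)*36**2)/(21648 - 395899) = (-2/3 + (4/3)*1296)/(-374251) = (-2/3 + 1728)*(-1/374251) = (5182/3)*(-1/374251) = -5182/1122753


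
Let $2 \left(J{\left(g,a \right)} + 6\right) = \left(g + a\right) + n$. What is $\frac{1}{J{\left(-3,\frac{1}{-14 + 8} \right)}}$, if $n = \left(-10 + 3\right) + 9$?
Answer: $- \frac{12}{79} \approx -0.1519$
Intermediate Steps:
$n = 2$ ($n = -7 + 9 = 2$)
$J{\left(g,a \right)} = -5 + \frac{a}{2} + \frac{g}{2}$ ($J{\left(g,a \right)} = -6 + \frac{\left(g + a\right) + 2}{2} = -6 + \frac{\left(a + g\right) + 2}{2} = -6 + \frac{2 + a + g}{2} = -6 + \left(1 + \frac{a}{2} + \frac{g}{2}\right) = -5 + \frac{a}{2} + \frac{g}{2}$)
$\frac{1}{J{\left(-3,\frac{1}{-14 + 8} \right)}} = \frac{1}{-5 + \frac{1}{2 \left(-14 + 8\right)} + \frac{1}{2} \left(-3\right)} = \frac{1}{-5 + \frac{1}{2 \left(-6\right)} - \frac{3}{2}} = \frac{1}{-5 + \frac{1}{2} \left(- \frac{1}{6}\right) - \frac{3}{2}} = \frac{1}{-5 - \frac{1}{12} - \frac{3}{2}} = \frac{1}{- \frac{79}{12}} = - \frac{12}{79}$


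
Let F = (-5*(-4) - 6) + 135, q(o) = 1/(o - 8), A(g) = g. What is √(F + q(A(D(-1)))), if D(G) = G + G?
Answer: √14890/10 ≈ 12.202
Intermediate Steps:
D(G) = 2*G
q(o) = 1/(-8 + o)
F = 149 (F = (20 - 6) + 135 = 14 + 135 = 149)
√(F + q(A(D(-1)))) = √(149 + 1/(-8 + 2*(-1))) = √(149 + 1/(-8 - 2)) = √(149 + 1/(-10)) = √(149 - ⅒) = √(1489/10) = √14890/10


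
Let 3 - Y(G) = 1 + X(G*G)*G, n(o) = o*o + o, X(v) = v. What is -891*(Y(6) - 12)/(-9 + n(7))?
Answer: 201366/47 ≈ 4284.4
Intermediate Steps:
n(o) = o + o² (n(o) = o² + o = o + o²)
Y(G) = 2 - G³ (Y(G) = 3 - (1 + (G*G)*G) = 3 - (1 + G²*G) = 3 - (1 + G³) = 3 + (-1 - G³) = 2 - G³)
-891*(Y(6) - 12)/(-9 + n(7)) = -891*((2 - 1*6³) - 12)/(-9 + 7*(1 + 7)) = -891*((2 - 1*216) - 12)/(-9 + 7*8) = -891*((2 - 216) - 12)/(-9 + 56) = -891*(-214 - 12)/47 = -(-201366)/47 = -891*(-226/47) = 201366/47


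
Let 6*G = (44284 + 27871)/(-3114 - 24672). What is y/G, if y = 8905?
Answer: -296921196/14431 ≈ -20575.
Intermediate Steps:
G = -72155/166716 (G = ((44284 + 27871)/(-3114 - 24672))/6 = (72155/(-27786))/6 = (72155*(-1/27786))/6 = (⅙)*(-72155/27786) = -72155/166716 ≈ -0.43280)
y/G = 8905/(-72155/166716) = 8905*(-166716/72155) = -296921196/14431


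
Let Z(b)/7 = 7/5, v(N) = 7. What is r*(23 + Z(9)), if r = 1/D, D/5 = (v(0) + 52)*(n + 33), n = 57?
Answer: 82/66375 ≈ 0.0012354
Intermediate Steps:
Z(b) = 49/5 (Z(b) = 7*(7/5) = 49/5)
D = 26550 (D = 5*((7 + 52)*(57 + 33)) = 5*(59*90) = 5*5310 = 26550)
r = 1/26550 ≈ 3.7665e-5
r*(23 + Z(9)) = (23 + 49/5)/26550 = (1/26550)*(164/5) = 82/66375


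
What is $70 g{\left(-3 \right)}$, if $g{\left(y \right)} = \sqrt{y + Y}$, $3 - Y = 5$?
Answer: $70 i \sqrt{5} \approx 156.52 i$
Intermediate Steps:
$Y = -2$ ($Y = 3 - 5 = -2$)
$g{\left(y \right)} = \sqrt{-2 + y}$ ($g{\left(y \right)} = \sqrt{y - 2} = \sqrt{-2 + y}$)
$70 g{\left(-3 \right)} = 70 \sqrt{-2 - 3} = 70 \sqrt{-5} = 70 i \sqrt{5}$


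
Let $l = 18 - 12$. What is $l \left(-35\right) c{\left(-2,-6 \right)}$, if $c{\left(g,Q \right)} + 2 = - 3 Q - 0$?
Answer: $-3360$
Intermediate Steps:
$c{\left(g,Q \right)} = -2 - 3 Q$
$l = 6$
$l \left(-35\right) c{\left(-2,-6 \right)} = 6 \left(-35\right) \left(-2 - -18\right) = - 210 \left(-2 + 18\right) = \left(-210\right) 16 = -3360$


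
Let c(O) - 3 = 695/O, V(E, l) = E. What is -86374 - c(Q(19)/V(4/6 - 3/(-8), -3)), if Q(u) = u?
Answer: -39405287/456 ≈ -86415.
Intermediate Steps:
c(O) = 3 + 695/O
-86374 - c(Q(19)/V(4/6 - 3/(-8), -3)) = -86374 - (3 + 695/((19/(4/6 - 3/(-8))))) = -86374 - (3 + 695/((19/(4*(⅙) - 3*(-⅛))))) = -86374 - (3 + 695/((19/(⅔ + 3/8)))) = -86374 - (3 + 695/((19/(25/24)))) = -86374 - (3 + 695/((19*(24/25)))) = -86374 - (3 + 695/(456/25)) = -86374 - (3 + 695*(25/456)) = -86374 - (3 + 17375/456) = -86374 - 1*18743/456 = -86374 - 18743/456 = -39405287/456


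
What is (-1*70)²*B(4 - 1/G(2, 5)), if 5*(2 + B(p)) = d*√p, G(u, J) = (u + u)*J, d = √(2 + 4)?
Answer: -9800 + 98*√2370 ≈ -5029.1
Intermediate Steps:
d = √6 ≈ 2.4495
G(u, J) = 2*J*u (G(u, J) = (2*u)*J = 2*J*u)
B(p) = -2 + √6*√p/5 (B(p) = -2 + (√6*√p)/5 = -2 + √6*√p/5)
(-1*70)²*B(4 - 1/G(2, 5)) = (-1*70)²*(-2 + √6*√(4 - 1/(2*5*2))/5) = (-70)²*(-2 + √6*√(4 - 1/20)/5) = 4900*(-2 + √6*√(4 - 1*1/20)/5) = 4900*(-2 + √6*√(4 - 1/20)/5) = 4900*(-2 + √6*√(79/20)/5) = 4900*(-2 + √6*(√395/10)/5) = 4900*(-2 + √2370/50) = -9800 + 98*√2370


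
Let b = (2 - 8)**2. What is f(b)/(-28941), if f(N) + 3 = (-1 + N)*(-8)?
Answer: 283/28941 ≈ 0.0097785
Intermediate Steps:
b = 36 (b = (-6)**2 = 36)
f(N) = 5 - 8*N (f(N) = -3 + (-1 + N)*(-8) = -3 + (8 - 8*N) = 5 - 8*N)
f(b)/(-28941) = (5 - 8*36)/(-28941) = (5 - 288)*(-1/28941) = -283*(-1/28941) = 283/28941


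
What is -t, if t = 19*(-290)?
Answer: 5510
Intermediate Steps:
t = -5510
-t = -1*(-5510) = 5510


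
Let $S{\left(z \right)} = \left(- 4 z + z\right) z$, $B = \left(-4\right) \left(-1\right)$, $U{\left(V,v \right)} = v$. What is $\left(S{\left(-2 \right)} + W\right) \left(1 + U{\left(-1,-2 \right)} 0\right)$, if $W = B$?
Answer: $-8$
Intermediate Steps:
$B = 4$
$W = 4$
$S{\left(z \right)} = - 3 z^{2}$ ($S{\left(z \right)} = - 3 z z = - 3 z^{2}$)
$\left(S{\left(-2 \right)} + W\right) \left(1 + U{\left(-1,-2 \right)} 0\right) = \left(- 3 \left(-2\right)^{2} + 4\right) \left(1 - 0\right) = \left(\left(-3\right) 4 + 4\right) \left(1 + 0\right) = \left(-12 + 4\right) 1 = \left(-8\right) 1 = -8$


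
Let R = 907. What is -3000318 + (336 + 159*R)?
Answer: -2855769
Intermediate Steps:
-3000318 + (336 + 159*R) = -3000318 + (336 + 159*907) = -3000318 + (336 + 144213) = -3000318 + 144549 = -2855769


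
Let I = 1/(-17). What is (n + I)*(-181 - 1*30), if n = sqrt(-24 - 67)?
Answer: 211/17 - 211*I*sqrt(91) ≈ 12.412 - 2012.8*I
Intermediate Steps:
I = -1/17 ≈ -0.058824
n = I*sqrt(91) (n = sqrt(-91) = I*sqrt(91) ≈ 9.5394*I)
(n + I)*(-181 - 1*30) = (I*sqrt(91) - 1/17)*(-181 - 1*30) = (-1/17 + I*sqrt(91))*(-181 - 30) = (-1/17 + I*sqrt(91))*(-211) = 211/17 - 211*I*sqrt(91)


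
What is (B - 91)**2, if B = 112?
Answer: 441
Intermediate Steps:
(B - 91)**2 = (112 - 91)**2 = 21**2 = 441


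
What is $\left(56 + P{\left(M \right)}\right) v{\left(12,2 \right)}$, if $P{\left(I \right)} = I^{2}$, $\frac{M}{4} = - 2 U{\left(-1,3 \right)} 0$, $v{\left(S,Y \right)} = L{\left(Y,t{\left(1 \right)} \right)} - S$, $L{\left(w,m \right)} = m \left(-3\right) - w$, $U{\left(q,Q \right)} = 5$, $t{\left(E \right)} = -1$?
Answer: $-616$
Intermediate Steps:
$L{\left(w,m \right)} = - w - 3 m$ ($L{\left(w,m \right)} = - 3 m - w = - w - 3 m$)
$v{\left(S,Y \right)} = 3 - S - Y$ ($v{\left(S,Y \right)} = \left(- Y - -3\right) - S = \left(- Y + 3\right) - S = \left(3 - Y\right) - S = 3 - S - Y$)
$M = 0$ ($M = 4 \left(-2\right) 5 \cdot 0 = 4 \left(\left(-10\right) 0\right) = 4 \cdot 0 = 0$)
$\left(56 + P{\left(M \right)}\right) v{\left(12,2 \right)} = \left(56 + 0^{2}\right) \left(3 - 12 - 2\right) = \left(56 + 0\right) \left(3 - 12 - 2\right) = 56 \left(-11\right) = -616$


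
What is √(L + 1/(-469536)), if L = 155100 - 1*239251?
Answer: I*√1159516919855202/117384 ≈ 290.09*I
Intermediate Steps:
L = -84151 (L = 155100 - 239251 = -84151)
√(L + 1/(-469536)) = √(-84151 + 1/(-469536)) = √(-84151 - 1/469536) = √(-39511923937/469536) = I*√1159516919855202/117384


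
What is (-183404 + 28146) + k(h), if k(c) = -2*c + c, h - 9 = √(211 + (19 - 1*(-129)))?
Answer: -155267 - √359 ≈ -1.5529e+5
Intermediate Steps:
h = 9 + √359 (h = 9 + √(211 + (19 - 1*(-129))) = 9 + √(211 + (19 + 129)) = 9 + √(211 + 148) = 9 + √359 ≈ 27.947)
k(c) = -c
(-183404 + 28146) + k(h) = (-183404 + 28146) - (9 + √359) = -155258 + (-9 - √359) = -155267 - √359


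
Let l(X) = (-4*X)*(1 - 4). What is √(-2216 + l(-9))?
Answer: 2*I*√581 ≈ 48.208*I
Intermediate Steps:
l(X) = 12*X (l(X) = -4*X*(-3) = 12*X)
√(-2216 + l(-9)) = √(-2216 + 12*(-9)) = √(-2216 - 108) = √(-2324) = 2*I*√581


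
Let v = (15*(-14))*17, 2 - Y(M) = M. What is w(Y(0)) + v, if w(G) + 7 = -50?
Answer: -3627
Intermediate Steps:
Y(M) = 2 - M
w(G) = -57 (w(G) = -7 - 50 = -57)
v = -3570 (v = -210*17 = -3570)
w(Y(0)) + v = -57 - 3570 = -3627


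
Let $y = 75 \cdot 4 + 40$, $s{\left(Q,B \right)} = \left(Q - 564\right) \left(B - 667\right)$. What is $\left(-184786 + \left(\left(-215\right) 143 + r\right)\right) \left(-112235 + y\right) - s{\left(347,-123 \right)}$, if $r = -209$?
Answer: $24140055870$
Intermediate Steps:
$s{\left(Q,B \right)} = \left(-667 + B\right) \left(-564 + Q\right)$ ($s{\left(Q,B \right)} = \left(-564 + Q\right) \left(-667 + B\right) = \left(-667 + B\right) \left(-564 + Q\right)$)
$y = 340$ ($y = 300 + 40 = 340$)
$\left(-184786 + \left(\left(-215\right) 143 + r\right)\right) \left(-112235 + y\right) - s{\left(347,-123 \right)} = \left(-184786 - 30954\right) \left(-112235 + 340\right) - \left(376188 - 231449 - -69372 - 42681\right) = \left(-184786 - 30954\right) \left(-111895\right) - \left(376188 - 231449 + 69372 - 42681\right) = \left(-184786 - 30954\right) \left(-111895\right) - 171430 = \left(-215740\right) \left(-111895\right) - 171430 = 24140227300 - 171430 = 24140055870$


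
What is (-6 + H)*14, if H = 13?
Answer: 98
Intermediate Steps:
(-6 + H)*14 = (-6 + 13)*14 = 7*14 = 98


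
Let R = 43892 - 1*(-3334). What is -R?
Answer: -47226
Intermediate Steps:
R = 47226 (R = 43892 + 3334 = 47226)
-R = -1*47226 = -47226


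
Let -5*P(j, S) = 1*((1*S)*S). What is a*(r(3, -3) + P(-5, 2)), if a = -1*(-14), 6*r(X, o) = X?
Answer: -21/5 ≈ -4.2000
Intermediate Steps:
r(X, o) = X/6
a = 14
P(j, S) = -S**2/5 (P(j, S) = -(1*S)*S/5 = -S*S/5 = -S**2/5)
a*(r(3, -3) + P(-5, 2)) = 14*((1/6)*3 - 1/5*2**2) = 14*(1/2 - 1/5*4) = 14*(1/2 - 4/5) = 14*(-3/10) = -21/5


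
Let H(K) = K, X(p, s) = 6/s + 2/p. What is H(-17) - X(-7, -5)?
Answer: -543/35 ≈ -15.514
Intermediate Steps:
X(p, s) = 2/p + 6/s
H(-17) - X(-7, -5) = -17 - (2/(-7) + 6/(-5)) = -17 - (2*(-⅐) + 6*(-⅕)) = -17 - (-2/7 - 6/5) = -17 - 1*(-52/35) = -17 + 52/35 = -543/35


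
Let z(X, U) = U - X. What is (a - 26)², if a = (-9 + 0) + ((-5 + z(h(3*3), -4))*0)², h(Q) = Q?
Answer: 1225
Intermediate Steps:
a = -9 (a = (-9 + 0) + ((-5 + (-4 - 3*3))*0)² = -9 + ((-5 + (-4 - 1*9))*0)² = -9 + ((-5 + (-4 - 9))*0)² = -9 + ((-5 - 13)*0)² = -9 + (-18*0)² = -9 + 0² = -9 + 0 = -9)
(a - 26)² = (-9 - 26)² = (-35)² = 1225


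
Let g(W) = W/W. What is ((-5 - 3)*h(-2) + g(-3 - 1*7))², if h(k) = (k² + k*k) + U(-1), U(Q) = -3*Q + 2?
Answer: 10609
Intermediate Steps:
U(Q) = 2 - 3*Q
h(k) = 5 + 2*k² (h(k) = (k² + k*k) + (2 - 3*(-1)) = (k² + k²) + (2 + 3) = 2*k² + 5 = 5 + 2*k²)
g(W) = 1
((-5 - 3)*h(-2) + g(-3 - 1*7))² = ((-5 - 3)*(5 + 2*(-2)²) + 1)² = (-8*(5 + 2*4) + 1)² = (-8*(5 + 8) + 1)² = (-8*13 + 1)² = (-104 + 1)² = (-103)² = 10609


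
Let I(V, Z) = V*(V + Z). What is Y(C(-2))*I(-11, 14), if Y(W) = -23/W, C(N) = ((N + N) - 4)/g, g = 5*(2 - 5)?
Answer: 11385/8 ≈ 1423.1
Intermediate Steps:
g = -15 (g = 5*(-3) = -15)
C(N) = 4/15 - 2*N/15 (C(N) = ((N + N) - 4)/(-15) = (2*N - 4)*(-1/15) = (-4 + 2*N)*(-1/15) = 4/15 - 2*N/15)
Y(C(-2))*I(-11, 14) = (-23/(4/15 - 2/15*(-2)))*(-11*(-11 + 14)) = (-23/(4/15 + 4/15))*(-11*3) = -23/8/15*(-33) = -23*15/8*(-33) = -345/8*(-33) = 11385/8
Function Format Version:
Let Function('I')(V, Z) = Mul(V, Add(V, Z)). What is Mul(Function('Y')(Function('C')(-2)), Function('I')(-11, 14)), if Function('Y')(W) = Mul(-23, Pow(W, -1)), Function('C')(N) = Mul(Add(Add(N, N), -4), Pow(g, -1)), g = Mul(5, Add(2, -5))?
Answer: Rational(11385, 8) ≈ 1423.1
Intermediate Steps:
g = -15 (g = Mul(5, -3) = -15)
Function('C')(N) = Add(Rational(4, 15), Mul(Rational(-2, 15), N)) (Function('C')(N) = Mul(Add(Add(N, N), -4), Pow(-15, -1)) = Mul(Add(Mul(2, N), -4), Rational(-1, 15)) = Mul(Add(-4, Mul(2, N)), Rational(-1, 15)) = Add(Rational(4, 15), Mul(Rational(-2, 15), N)))
Mul(Function('Y')(Function('C')(-2)), Function('I')(-11, 14)) = Mul(Mul(-23, Pow(Add(Rational(4, 15), Mul(Rational(-2, 15), -2)), -1)), Mul(-11, Add(-11, 14))) = Mul(Mul(-23, Pow(Add(Rational(4, 15), Rational(4, 15)), -1)), Mul(-11, 3)) = Mul(Mul(-23, Pow(Rational(8, 15), -1)), -33) = Mul(Mul(-23, Rational(15, 8)), -33) = Mul(Rational(-345, 8), -33) = Rational(11385, 8)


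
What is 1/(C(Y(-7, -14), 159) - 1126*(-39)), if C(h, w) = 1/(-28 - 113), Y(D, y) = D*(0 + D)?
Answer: 141/6191873 ≈ 2.2772e-5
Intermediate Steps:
Y(D, y) = D² (Y(D, y) = D*D = D²)
C(h, w) = -1/141 (C(h, w) = 1/(-141) = -1/141)
1/(C(Y(-7, -14), 159) - 1126*(-39)) = 1/(-1/141 - 1126*(-39)) = 1/(-1/141 + 43914) = 1/(6191873/141) = 141/6191873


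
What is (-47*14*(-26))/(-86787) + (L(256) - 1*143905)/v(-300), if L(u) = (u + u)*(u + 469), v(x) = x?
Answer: -1315425571/1735740 ≈ -757.85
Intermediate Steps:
L(u) = 2*u*(469 + u) (L(u) = (2*u)*(469 + u) = 2*u*(469 + u))
(-47*14*(-26))/(-86787) + (L(256) - 1*143905)/v(-300) = (-47*14*(-26))/(-86787) + (2*256*(469 + 256) - 1*143905)/(-300) = -658*(-26)*(-1/86787) + (2*256*725 - 143905)*(-1/300) = 17108*(-1/86787) + (371200 - 143905)*(-1/300) = -17108/86787 + 227295*(-1/300) = -17108/86787 - 15153/20 = -1315425571/1735740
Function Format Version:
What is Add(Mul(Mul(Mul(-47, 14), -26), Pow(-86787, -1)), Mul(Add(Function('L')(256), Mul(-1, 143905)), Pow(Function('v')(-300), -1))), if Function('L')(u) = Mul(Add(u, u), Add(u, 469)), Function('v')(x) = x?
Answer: Rational(-1315425571, 1735740) ≈ -757.85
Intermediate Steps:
Function('L')(u) = Mul(2, u, Add(469, u)) (Function('L')(u) = Mul(Mul(2, u), Add(469, u)) = Mul(2, u, Add(469, u)))
Add(Mul(Mul(Mul(-47, 14), -26), Pow(-86787, -1)), Mul(Add(Function('L')(256), Mul(-1, 143905)), Pow(Function('v')(-300), -1))) = Add(Mul(Mul(Mul(-47, 14), -26), Pow(-86787, -1)), Mul(Add(Mul(2, 256, Add(469, 256)), Mul(-1, 143905)), Pow(-300, -1))) = Add(Mul(Mul(-658, -26), Rational(-1, 86787)), Mul(Add(Mul(2, 256, 725), -143905), Rational(-1, 300))) = Add(Mul(17108, Rational(-1, 86787)), Mul(Add(371200, -143905), Rational(-1, 300))) = Add(Rational(-17108, 86787), Mul(227295, Rational(-1, 300))) = Add(Rational(-17108, 86787), Rational(-15153, 20)) = Rational(-1315425571, 1735740)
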